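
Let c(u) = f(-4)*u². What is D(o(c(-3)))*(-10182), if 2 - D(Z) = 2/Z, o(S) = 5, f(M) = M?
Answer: -81456/5 ≈ -16291.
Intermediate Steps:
c(u) = -4*u²
D(Z) = 2 - 2/Z
D(o(c(-3)))*(-10182) = (2 - 2/5)*(-10182) = (2 - 2*⅕)*(-10182) = (2 - ⅖)*(-10182) = (8/5)*(-10182) = -81456/5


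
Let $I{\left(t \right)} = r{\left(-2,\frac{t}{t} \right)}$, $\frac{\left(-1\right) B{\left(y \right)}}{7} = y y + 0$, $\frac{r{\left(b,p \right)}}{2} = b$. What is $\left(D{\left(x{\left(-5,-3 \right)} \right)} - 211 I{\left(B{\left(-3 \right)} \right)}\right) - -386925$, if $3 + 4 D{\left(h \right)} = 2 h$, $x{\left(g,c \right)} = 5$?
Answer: $\frac{1551083}{4} \approx 3.8777 \cdot 10^{5}$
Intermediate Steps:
$r{\left(b,p \right)} = 2 b$
$B{\left(y \right)} = - 7 y^{2}$ ($B{\left(y \right)} = - 7 \left(y y + 0\right) = - 7 \left(y^{2} + 0\right) = - 7 y^{2}$)
$I{\left(t \right)} = -4$ ($I{\left(t \right)} = 2 \left(-2\right) = -4$)
$D{\left(h \right)} = - \frac{3}{4} + \frac{h}{2}$ ($D{\left(h \right)} = - \frac{3}{4} + \frac{2 h}{4} = - \frac{3}{4} + \frac{h}{2}$)
$\left(D{\left(x{\left(-5,-3 \right)} \right)} - 211 I{\left(B{\left(-3 \right)} \right)}\right) - -386925 = \left(\left(- \frac{3}{4} + \frac{1}{2} \cdot 5\right) - -844\right) - -386925 = \left(\left(- \frac{3}{4} + \frac{5}{2}\right) + 844\right) + 386925 = \left(\frac{7}{4} + 844\right) + 386925 = \frac{3383}{4} + 386925 = \frac{1551083}{4}$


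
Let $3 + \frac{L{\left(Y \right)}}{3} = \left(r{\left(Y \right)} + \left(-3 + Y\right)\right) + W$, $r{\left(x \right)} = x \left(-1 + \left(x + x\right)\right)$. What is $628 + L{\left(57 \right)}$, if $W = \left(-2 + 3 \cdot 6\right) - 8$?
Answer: $20128$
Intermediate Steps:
$r{\left(x \right)} = x \left(-1 + 2 x\right)$
$W = 8$ ($W = \left(-2 + 18\right) - 8 = 16 - 8 = 8$)
$L{\left(Y \right)} = 6 + 3 Y + 3 Y \left(-1 + 2 Y\right)$ ($L{\left(Y \right)} = -9 + 3 \left(\left(Y \left(-1 + 2 Y\right) + \left(-3 + Y\right)\right) + 8\right) = -9 + 3 \left(\left(-3 + Y + Y \left(-1 + 2 Y\right)\right) + 8\right) = -9 + 3 \left(5 + Y + Y \left(-1 + 2 Y\right)\right) = -9 + \left(15 + 3 Y + 3 Y \left(-1 + 2 Y\right)\right) = 6 + 3 Y + 3 Y \left(-1 + 2 Y\right)$)
$628 + L{\left(57 \right)} = 628 + \left(6 + 6 \cdot 57^{2}\right) = 628 + \left(6 + 6 \cdot 3249\right) = 628 + \left(6 + 19494\right) = 628 + 19500 = 20128$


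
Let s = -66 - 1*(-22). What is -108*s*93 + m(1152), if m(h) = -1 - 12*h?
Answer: 428111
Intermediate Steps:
s = -44 (s = -66 + 22 = -44)
-108*s*93 + m(1152) = -108*(-44)*93 + (-1 - 12*1152) = 4752*93 + (-1 - 13824) = 441936 - 13825 = 428111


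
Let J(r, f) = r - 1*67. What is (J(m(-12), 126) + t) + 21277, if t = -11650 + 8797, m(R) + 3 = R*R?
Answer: 18498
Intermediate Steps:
m(R) = -3 + R² (m(R) = -3 + R*R = -3 + R²)
t = -2853
J(r, f) = -67 + r (J(r, f) = r - 67 = -67 + r)
(J(m(-12), 126) + t) + 21277 = ((-67 + (-3 + (-12)²)) - 2853) + 21277 = ((-67 + (-3 + 144)) - 2853) + 21277 = ((-67 + 141) - 2853) + 21277 = (74 - 2853) + 21277 = -2779 + 21277 = 18498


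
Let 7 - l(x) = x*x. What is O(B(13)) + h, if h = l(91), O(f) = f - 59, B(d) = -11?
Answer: -8344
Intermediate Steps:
l(x) = 7 - x² (l(x) = 7 - x*x = 7 - x²)
O(f) = -59 + f
h = -8274 (h = 7 - 1*91² = 7 - 1*8281 = 7 - 8281 = -8274)
O(B(13)) + h = (-59 - 11) - 8274 = -70 - 8274 = -8344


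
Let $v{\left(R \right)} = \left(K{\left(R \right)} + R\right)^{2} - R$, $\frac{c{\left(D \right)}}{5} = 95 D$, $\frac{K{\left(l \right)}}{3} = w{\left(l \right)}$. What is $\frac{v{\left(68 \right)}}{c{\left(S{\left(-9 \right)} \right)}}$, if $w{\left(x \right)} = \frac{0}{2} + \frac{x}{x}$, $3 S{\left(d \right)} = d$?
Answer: $- \frac{4973}{1425} \approx -3.4898$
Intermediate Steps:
$S{\left(d \right)} = \frac{d}{3}$
$w{\left(x \right)} = 1$ ($w{\left(x \right)} = 0 \cdot \frac{1}{2} + 1 = 0 + 1 = 1$)
$K{\left(l \right)} = 3$ ($K{\left(l \right)} = 3 \cdot 1 = 3$)
$c{\left(D \right)} = 475 D$ ($c{\left(D \right)} = 5 \cdot 95 D = 475 D$)
$v{\left(R \right)} = \left(3 + R\right)^{2} - R$
$\frac{v{\left(68 \right)}}{c{\left(S{\left(-9 \right)} \right)}} = \frac{\left(3 + 68\right)^{2} - 68}{475 \cdot \frac{1}{3} \left(-9\right)} = \frac{71^{2} - 68}{475 \left(-3\right)} = \frac{5041 - 68}{-1425} = 4973 \left(- \frac{1}{1425}\right) = - \frac{4973}{1425}$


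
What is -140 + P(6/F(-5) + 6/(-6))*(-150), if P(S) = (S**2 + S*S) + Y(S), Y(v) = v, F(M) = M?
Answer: -1262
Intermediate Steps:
P(S) = S + 2*S**2 (P(S) = (S**2 + S*S) + S = (S**2 + S**2) + S = 2*S**2 + S = S + 2*S**2)
-140 + P(6/F(-5) + 6/(-6))*(-150) = -140 + ((6/(-5) + 6/(-6))*(1 + 2*(6/(-5) + 6/(-6))))*(-150) = -140 + ((6*(-1/5) + 6*(-1/6))*(1 + 2*(6*(-1/5) + 6*(-1/6))))*(-150) = -140 + ((-6/5 - 1)*(1 + 2*(-6/5 - 1)))*(-150) = -140 - 11*(1 + 2*(-11/5))/5*(-150) = -140 - 11*(1 - 22/5)/5*(-150) = -140 - 11/5*(-17/5)*(-150) = -140 + (187/25)*(-150) = -140 - 1122 = -1262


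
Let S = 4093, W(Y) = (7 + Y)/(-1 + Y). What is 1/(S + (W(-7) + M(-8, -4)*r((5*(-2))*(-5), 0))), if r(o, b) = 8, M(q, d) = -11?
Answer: 1/4005 ≈ 0.00024969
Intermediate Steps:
W(Y) = (7 + Y)/(-1 + Y)
1/(S + (W(-7) + M(-8, -4)*r((5*(-2))*(-5), 0))) = 1/(4093 + ((7 - 7)/(-1 - 7) - 11*8)) = 1/(4093 + (0/(-8) - 88)) = 1/(4093 + (-⅛*0 - 88)) = 1/(4093 + (0 - 88)) = 1/(4093 - 88) = 1/4005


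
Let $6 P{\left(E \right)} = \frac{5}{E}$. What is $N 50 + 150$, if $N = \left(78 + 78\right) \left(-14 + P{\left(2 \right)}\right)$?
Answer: $-105800$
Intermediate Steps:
$P{\left(E \right)} = \frac{5}{6 E}$ ($P{\left(E \right)} = \frac{5 \frac{1}{E}}{6} = \frac{5}{6 E}$)
$N = -2119$ ($N = \left(78 + 78\right) \left(-14 + \frac{5}{6 \cdot 2}\right) = 156 \left(-14 + \frac{5}{6} \cdot \frac{1}{2}\right) = 156 \left(-14 + \frac{5}{12}\right) = 156 \left(- \frac{163}{12}\right) = -2119$)
$N 50 + 150 = \left(-2119\right) 50 + 150 = -105950 + 150 = -105800$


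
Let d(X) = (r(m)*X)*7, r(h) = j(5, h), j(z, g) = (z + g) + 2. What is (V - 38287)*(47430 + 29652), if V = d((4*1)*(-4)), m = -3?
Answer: -2985771270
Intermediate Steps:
j(z, g) = 2 + g + z (j(z, g) = (g + z) + 2 = 2 + g + z)
r(h) = 7 + h (r(h) = 2 + h + 5 = 7 + h)
d(X) = 28*X (d(X) = ((7 - 3)*X)*7 = (4*X)*7 = 28*X)
V = -448 (V = 28*((4*1)*(-4)) = 28*(4*(-4)) = 28*(-16) = -448)
(V - 38287)*(47430 + 29652) = (-448 - 38287)*(47430 + 29652) = -38735*77082 = -2985771270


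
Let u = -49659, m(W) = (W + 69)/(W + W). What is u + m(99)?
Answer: -1638719/33 ≈ -49658.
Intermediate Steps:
m(W) = (69 + W)/(2*W) (m(W) = (69 + W)/((2*W)) = (69 + W)*(1/(2*W)) = (69 + W)/(2*W))
u + m(99) = -49659 + (½)*(69 + 99)/99 = -49659 + (½)*(1/99)*168 = -49659 + 28/33 = -1638719/33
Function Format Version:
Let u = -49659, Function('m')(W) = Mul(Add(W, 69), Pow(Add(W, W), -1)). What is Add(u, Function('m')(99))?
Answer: Rational(-1638719, 33) ≈ -49658.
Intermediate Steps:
Function('m')(W) = Mul(Rational(1, 2), Pow(W, -1), Add(69, W)) (Function('m')(W) = Mul(Add(69, W), Pow(Mul(2, W), -1)) = Mul(Add(69, W), Mul(Rational(1, 2), Pow(W, -1))) = Mul(Rational(1, 2), Pow(W, -1), Add(69, W)))
Add(u, Function('m')(99)) = Add(-49659, Mul(Rational(1, 2), Pow(99, -1), Add(69, 99))) = Add(-49659, Mul(Rational(1, 2), Rational(1, 99), 168)) = Add(-49659, Rational(28, 33)) = Rational(-1638719, 33)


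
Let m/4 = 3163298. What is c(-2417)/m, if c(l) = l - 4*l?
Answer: 7251/12653192 ≈ 0.00057306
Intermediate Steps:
m = 12653192 (m = 4*3163298 = 12653192)
c(l) = -3*l
c(-2417)/m = -3*(-2417)/12653192 = 7251*(1/12653192) = 7251/12653192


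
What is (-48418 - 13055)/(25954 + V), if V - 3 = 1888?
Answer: -61473/27845 ≈ -2.2077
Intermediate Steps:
V = 1891 (V = 3 + 1888 = 1891)
(-48418 - 13055)/(25954 + V) = (-48418 - 13055)/(25954 + 1891) = -61473/27845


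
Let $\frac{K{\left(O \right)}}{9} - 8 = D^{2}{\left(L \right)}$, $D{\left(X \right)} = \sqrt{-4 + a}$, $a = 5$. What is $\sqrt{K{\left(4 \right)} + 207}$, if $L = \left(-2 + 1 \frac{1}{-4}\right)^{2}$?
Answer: $12 \sqrt{2} \approx 16.971$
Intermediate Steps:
$L = \frac{81}{16}$ ($L = \left(-2 + 1 \left(- \frac{1}{4}\right)\right)^{2} = \left(-2 - \frac{1}{4}\right)^{2} = \left(- \frac{9}{4}\right)^{2} = \frac{81}{16} \approx 5.0625$)
$D{\left(X \right)} = 1$ ($D{\left(X \right)} = \sqrt{-4 + 5} = \sqrt{1} = 1$)
$K{\left(O \right)} = 81$ ($K{\left(O \right)} = 72 + 9 \cdot 1^{2} = 72 + 9 \cdot 1 = 72 + 9 = 81$)
$\sqrt{K{\left(4 \right)} + 207} = \sqrt{81 + 207} = \sqrt{288} = 12 \sqrt{2}$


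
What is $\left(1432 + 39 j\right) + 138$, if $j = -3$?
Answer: $1453$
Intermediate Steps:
$\left(1432 + 39 j\right) + 138 = \left(1432 + 39 \left(-3\right)\right) + 138 = \left(1432 - 117\right) + 138 = 1315 + 138 = 1453$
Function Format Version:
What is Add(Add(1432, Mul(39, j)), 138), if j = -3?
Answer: 1453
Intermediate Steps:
Add(Add(1432, Mul(39, j)), 138) = Add(Add(1432, Mul(39, -3)), 138) = Add(Add(1432, -117), 138) = Add(1315, 138) = 1453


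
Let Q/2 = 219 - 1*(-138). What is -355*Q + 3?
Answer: -253467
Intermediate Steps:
Q = 714 (Q = 2*(219 - 1*(-138)) = 2*(219 + 138) = 2*357 = 714)
-355*Q + 3 = -355*714 + 3 = -253470 + 3 = -253467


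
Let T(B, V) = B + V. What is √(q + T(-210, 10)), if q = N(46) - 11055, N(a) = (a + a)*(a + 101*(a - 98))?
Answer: I*√490207 ≈ 700.15*I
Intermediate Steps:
N(a) = 2*a*(-9898 + 102*a) (N(a) = (2*a)*(a + 101*(-98 + a)) = (2*a)*(a + (-9898 + 101*a)) = (2*a)*(-9898 + 102*a) = 2*a*(-9898 + 102*a))
q = -490007 (q = 4*46*(-4949 + 51*46) - 11055 = 4*46*(-4949 + 2346) - 11055 = 4*46*(-2603) - 11055 = -478952 - 11055 = -490007)
√(q + T(-210, 10)) = √(-490007 + (-210 + 10)) = √(-490007 - 200) = √(-490207) = I*√490207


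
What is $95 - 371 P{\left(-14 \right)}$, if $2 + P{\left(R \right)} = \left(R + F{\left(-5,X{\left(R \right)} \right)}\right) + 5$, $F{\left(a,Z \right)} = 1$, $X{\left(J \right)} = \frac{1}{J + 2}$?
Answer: $3805$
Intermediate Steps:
$X{\left(J \right)} = \frac{1}{2 + J}$
$P{\left(R \right)} = 4 + R$ ($P{\left(R \right)} = -2 + \left(\left(R + 1\right) + 5\right) = -2 + \left(\left(1 + R\right) + 5\right) = -2 + \left(6 + R\right) = 4 + R$)
$95 - 371 P{\left(-14 \right)} = 95 - 371 \left(4 - 14\right) = 95 - -3710 = 95 + 3710 = 3805$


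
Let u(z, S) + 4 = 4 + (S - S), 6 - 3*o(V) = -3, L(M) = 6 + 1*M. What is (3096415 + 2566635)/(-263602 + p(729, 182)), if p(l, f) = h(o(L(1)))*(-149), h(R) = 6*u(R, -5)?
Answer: -2831525/131801 ≈ -21.483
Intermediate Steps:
L(M) = 6 + M
o(V) = 3 (o(V) = 2 - ⅓*(-3) = 2 + 1 = 3)
u(z, S) = 0 (u(z, S) = -4 + (4 + (S - S)) = -4 + (4 + 0) = -4 + 4 = 0)
h(R) = 0 (h(R) = 6*0 = 0)
p(l, f) = 0 (p(l, f) = 0*(-149) = 0)
(3096415 + 2566635)/(-263602 + p(729, 182)) = (3096415 + 2566635)/(-263602 + 0) = 5663050/(-263602) = 5663050*(-1/263602) = -2831525/131801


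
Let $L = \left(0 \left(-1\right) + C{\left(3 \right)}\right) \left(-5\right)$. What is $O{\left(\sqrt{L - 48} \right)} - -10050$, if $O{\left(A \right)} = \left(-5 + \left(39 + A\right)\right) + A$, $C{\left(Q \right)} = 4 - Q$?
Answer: $10084 + 2 i \sqrt{53} \approx 10084.0 + 14.56 i$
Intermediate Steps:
$L = -5$ ($L = \left(0 \left(-1\right) + \left(4 - 3\right)\right) \left(-5\right) = \left(0 + \left(4 - 3\right)\right) \left(-5\right) = \left(0 + 1\right) \left(-5\right) = 1 \left(-5\right) = -5$)
$O{\left(A \right)} = 34 + 2 A$ ($O{\left(A \right)} = \left(34 + A\right) + A = 34 + 2 A$)
$O{\left(\sqrt{L - 48} \right)} - -10050 = \left(34 + 2 \sqrt{-5 - 48}\right) - -10050 = \left(34 + 2 \sqrt{-53}\right) + 10050 = \left(34 + 2 i \sqrt{53}\right) + 10050 = 10084 + 2 i \sqrt{53}$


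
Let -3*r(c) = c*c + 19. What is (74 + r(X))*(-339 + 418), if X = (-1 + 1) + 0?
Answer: 16037/3 ≈ 5345.7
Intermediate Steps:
X = 0 (X = 0 + 0 = 0)
r(c) = -19/3 - c²/3 (r(c) = -(c*c + 19)/3 = -(c² + 19)/3 = -(19 + c²)/3 = -19/3 - c²/3)
(74 + r(X))*(-339 + 418) = (74 + (-19/3 - ⅓*0²))*(-339 + 418) = (74 + (-19/3 - ⅓*0))*79 = (74 + (-19/3 + 0))*79 = (74 - 19/3)*79 = (203/3)*79 = 16037/3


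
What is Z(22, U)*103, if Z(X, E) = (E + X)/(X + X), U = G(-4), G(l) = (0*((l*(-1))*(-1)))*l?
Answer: 103/2 ≈ 51.500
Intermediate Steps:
G(l) = 0 (G(l) = (0*(-l*(-1)))*l = (0*l)*l = 0*l = 0)
U = 0
Z(X, E) = (E + X)/(2*X) (Z(X, E) = (E + X)/((2*X)) = (E + X)*(1/(2*X)) = (E + X)/(2*X))
Z(22, U)*103 = ((½)*(0 + 22)/22)*103 = ((½)*(1/22)*22)*103 = (½)*103 = 103/2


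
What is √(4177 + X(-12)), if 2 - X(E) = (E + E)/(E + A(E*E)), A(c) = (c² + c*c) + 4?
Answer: 12*√779600945/5183 ≈ 64.645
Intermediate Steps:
A(c) = 4 + 2*c² (A(c) = (c² + c²) + 4 = 2*c² + 4 = 4 + 2*c²)
X(E) = 2 - 2*E/(4 + E + 2*E⁴) (X(E) = 2 - (E + E)/(E + (4 + 2*(E*E)²)) = 2 - 2*E/(E + (4 + 2*(E²)²)) = 2 - 2*E/(E + (4 + 2*E⁴)) = 2 - 2*E/(4 + E + 2*E⁴))
√(4177 + X(-12)) = √(4177 + 4*(2 + (-12)⁴)/(4 - 12 + 2*(-12)⁴)) = √(4177 + 4*(2 + 20736)/(4 - 12 + 2*20736)) = √(4177 + 4*20738/(4 - 12 + 41472)) = √(4177 + 4*20738/41464) = √(4177 + 4*(1/41464)*20738) = √(4177 + 10369/5183) = √(21659760/5183) = 12*√779600945/5183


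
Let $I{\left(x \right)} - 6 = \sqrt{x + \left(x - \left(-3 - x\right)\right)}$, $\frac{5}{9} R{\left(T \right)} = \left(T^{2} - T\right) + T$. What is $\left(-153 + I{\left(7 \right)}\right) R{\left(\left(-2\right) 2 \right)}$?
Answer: $- \frac{21168}{5} + \frac{288 \sqrt{6}}{5} \approx -4092.5$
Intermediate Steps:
$R{\left(T \right)} = \frac{9 T^{2}}{5}$ ($R{\left(T \right)} = \frac{9 \left(\left(T^{2} - T\right) + T\right)}{5} = \frac{9 T^{2}}{5}$)
$I{\left(x \right)} = 6 + \sqrt{3 + 3 x}$ ($I{\left(x \right)} = 6 + \sqrt{x + \left(x - \left(-3 - x\right)\right)} = 6 + \sqrt{x + \left(x + \left(3 + x\right)\right)} = 6 + \sqrt{x + \left(3 + 2 x\right)} = 6 + \sqrt{3 + 3 x}$)
$\left(-153 + I{\left(7 \right)}\right) R{\left(\left(-2\right) 2 \right)} = \left(-153 + \left(6 + \sqrt{3 + 3 \cdot 7}\right)\right) \frac{9 \left(\left(-2\right) 2\right)^{2}}{5} = \left(-153 + \left(6 + \sqrt{3 + 21}\right)\right) \frac{9 \left(-4\right)^{2}}{5} = \left(-153 + \left(6 + \sqrt{24}\right)\right) \frac{9}{5} \cdot 16 = \left(-153 + \left(6 + 2 \sqrt{6}\right)\right) \frac{144}{5} = \left(-147 + 2 \sqrt{6}\right) \frac{144}{5} = - \frac{21168}{5} + \frac{288 \sqrt{6}}{5}$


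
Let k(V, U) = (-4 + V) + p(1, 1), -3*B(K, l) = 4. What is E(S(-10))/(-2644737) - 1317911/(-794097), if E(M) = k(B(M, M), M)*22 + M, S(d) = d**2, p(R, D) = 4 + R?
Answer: 1161818132695/700059239163 ≈ 1.6596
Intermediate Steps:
B(K, l) = -4/3 (B(K, l) = -1/3*4 = -4/3)
k(V, U) = 1 + V (k(V, U) = (-4 + V) + (4 + 1) = (-4 + V) + 5 = 1 + V)
E(M) = -22/3 + M (E(M) = (1 - 4/3)*22 + M = -1/3*22 + M = -22/3 + M)
E(S(-10))/(-2644737) - 1317911/(-794097) = (-22/3 + (-10)**2)/(-2644737) - 1317911/(-794097) = (-22/3 + 100)*(-1/2644737) - 1317911*(-1/794097) = (278/3)*(-1/2644737) + 1317911/794097 = -278/7934211 + 1317911/794097 = 1161818132695/700059239163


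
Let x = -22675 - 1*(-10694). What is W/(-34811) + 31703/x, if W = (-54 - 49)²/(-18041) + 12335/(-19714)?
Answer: -392506177295996101/148335440672401934 ≈ -2.6461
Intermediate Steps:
x = -11981 (x = -22675 + 10694 = -11981)
W = -431681561/355660274 (W = (-103)²*(-1/18041) + 12335*(-1/19714) = 10609*(-1/18041) - 12335/19714 = -10609/18041 - 12335/19714 = -431681561/355660274 ≈ -1.2137)
W/(-34811) + 31703/x = -431681561/355660274/(-34811) + 31703/(-11981) = -431681561/355660274*(-1/34811) + 31703*(-1/11981) = 431681561/12380889798214 - 31703/11981 = -392506177295996101/148335440672401934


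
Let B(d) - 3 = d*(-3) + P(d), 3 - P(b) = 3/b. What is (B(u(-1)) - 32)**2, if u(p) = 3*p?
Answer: 256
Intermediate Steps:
P(b) = 3 - 3/b
B(d) = 6 - 3*d - 3/d (B(d) = 3 + (d*(-3) + (3 - 3/d)) = 3 + (-3*d + (3 - 3/d)) = 3 + (3 - 3*d - 3/d) = 6 - 3*d - 3/d)
(B(u(-1)) - 32)**2 = ((6 - 9*(-1) - 3/(3*(-1))) - 32)**2 = ((6 - 3*(-3) - 3/(-3)) - 32)**2 = ((6 + 9 - 3*(-1/3)) - 32)**2 = ((6 + 9 + 1) - 32)**2 = (16 - 32)**2 = (-16)**2 = 256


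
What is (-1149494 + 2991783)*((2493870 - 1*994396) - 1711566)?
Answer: -390734758588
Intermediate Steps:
(-1149494 + 2991783)*((2493870 - 1*994396) - 1711566) = 1842289*((2493870 - 994396) - 1711566) = 1842289*(1499474 - 1711566) = 1842289*(-212092) = -390734758588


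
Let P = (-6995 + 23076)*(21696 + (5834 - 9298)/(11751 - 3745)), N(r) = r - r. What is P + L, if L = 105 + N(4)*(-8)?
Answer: 1396592752151/4003 ≈ 3.4889e+8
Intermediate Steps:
N(r) = 0
L = 105 (L = 105 + 0*(-8) = 105 + 0 = 105)
P = 1396592331836/4003 (P = 16081*(21696 - 3464/8006) = 16081*(21696 - 3464*1/8006) = 16081*(21696 - 1732/4003) = 16081*(86847356/4003) = 1396592331836/4003 ≈ 3.4889e+8)
P + L = 1396592331836/4003 + 105 = 1396592752151/4003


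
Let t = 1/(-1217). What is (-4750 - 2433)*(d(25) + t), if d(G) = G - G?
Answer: 7183/1217 ≈ 5.9022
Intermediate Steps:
d(G) = 0
t = -1/1217 ≈ -0.00082169
(-4750 - 2433)*(d(25) + t) = (-4750 - 2433)*(0 - 1/1217) = -7183*(-1/1217) = 7183/1217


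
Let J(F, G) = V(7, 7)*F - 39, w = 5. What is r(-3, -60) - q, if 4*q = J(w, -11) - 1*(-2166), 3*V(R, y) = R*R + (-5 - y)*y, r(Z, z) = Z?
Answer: -3121/6 ≈ -520.17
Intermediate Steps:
V(R, y) = R²/3 + y*(-5 - y)/3 (V(R, y) = (R*R + (-5 - y)*y)/3 = (R² + y*(-5 - y))/3 = R²/3 + y*(-5 - y)/3)
J(F, G) = -39 - 35*F/3 (J(F, G) = (-5/3*7 - ⅓*7² + (⅓)*7²)*F - 39 = (-35/3 - ⅓*49 + (⅓)*49)*F - 39 = (-35/3 - 49/3 + 49/3)*F - 39 = -35*F/3 - 39 = -39 - 35*F/3)
q = 3103/6 (q = ((-39 - 35/3*5) - 1*(-2166))/4 = ((-39 - 175/3) + 2166)/4 = (-292/3 + 2166)/4 = (¼)*(6206/3) = 3103/6 ≈ 517.17)
r(-3, -60) - q = -3 - 1*3103/6 = -3 - 3103/6 = -3121/6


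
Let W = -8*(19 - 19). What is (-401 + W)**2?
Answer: 160801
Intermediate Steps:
W = 0 (W = -8*0 = 0)
(-401 + W)**2 = (-401 + 0)**2 = (-401)**2 = 160801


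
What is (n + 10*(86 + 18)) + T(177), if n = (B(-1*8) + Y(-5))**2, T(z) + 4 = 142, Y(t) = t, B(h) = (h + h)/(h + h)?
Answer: 1194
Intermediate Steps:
B(h) = 1 (B(h) = (2*h)/((2*h)) = (2*h)*(1/(2*h)) = 1)
T(z) = 138 (T(z) = -4 + 142 = 138)
n = 16 (n = (1 - 5)**2 = (-4)**2 = 16)
(n + 10*(86 + 18)) + T(177) = (16 + 10*(86 + 18)) + 138 = (16 + 10*104) + 138 = (16 + 1040) + 138 = 1056 + 138 = 1194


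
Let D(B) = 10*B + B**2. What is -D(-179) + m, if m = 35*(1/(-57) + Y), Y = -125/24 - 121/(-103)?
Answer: -1427488523/46968 ≈ -30393.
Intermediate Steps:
D(B) = B**2 + 10*B
Y = -9971/2472 (Y = -125*1/24 - 121*(-1/103) = -125/24 + 121/103 = -9971/2472 ≈ -4.0336)
m = -6659555/46968 (m = 35*(1/(-57) - 9971/2472) = 35*(-1/57 - 9971/2472) = 35*(-190273/46968) = -6659555/46968 ≈ -141.79)
-D(-179) + m = -(-179)*(10 - 179) - 6659555/46968 = -(-179)*(-169) - 6659555/46968 = -1*30251 - 6659555/46968 = -30251 - 6659555/46968 = -1427488523/46968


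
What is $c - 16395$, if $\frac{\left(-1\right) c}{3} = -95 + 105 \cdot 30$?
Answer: $-25560$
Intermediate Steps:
$c = -9165$ ($c = - 3 \left(-95 + 105 \cdot 30\right) = - 3 \left(-95 + 3150\right) = \left(-3\right) 3055 = -9165$)
$c - 16395 = -9165 - 16395 = -25560$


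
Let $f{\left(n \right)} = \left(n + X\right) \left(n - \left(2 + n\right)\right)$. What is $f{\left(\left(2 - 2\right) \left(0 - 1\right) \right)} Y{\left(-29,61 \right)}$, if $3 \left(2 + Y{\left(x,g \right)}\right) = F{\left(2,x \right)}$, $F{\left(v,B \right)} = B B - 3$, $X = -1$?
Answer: $\frac{1664}{3} \approx 554.67$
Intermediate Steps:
$f{\left(n \right)} = 2 - 2 n$ ($f{\left(n \right)} = \left(n - 1\right) \left(n - \left(2 + n\right)\right) = \left(-1 + n\right) \left(-2\right) = 2 - 2 n$)
$F{\left(v,B \right)} = -3 + B^{2}$ ($F{\left(v,B \right)} = B^{2} - 3 = -3 + B^{2}$)
$Y{\left(x,g \right)} = -3 + \frac{x^{2}}{3}$ ($Y{\left(x,g \right)} = -2 + \frac{-3 + x^{2}}{3} = -2 + \left(-1 + \frac{x^{2}}{3}\right) = -3 + \frac{x^{2}}{3}$)
$f{\left(\left(2 - 2\right) \left(0 - 1\right) \right)} Y{\left(-29,61 \right)} = \left(2 - 2 \left(2 - 2\right) \left(0 - 1\right)\right) \left(-3 + \frac{\left(-29\right)^{2}}{3}\right) = \left(2 - 2 \cdot 0 \left(-1\right)\right) \left(-3 + \frac{1}{3} \cdot 841\right) = \left(2 - 0\right) \left(-3 + \frac{841}{3}\right) = \left(2 + 0\right) \frac{832}{3} = 2 \cdot \frac{832}{3} = \frac{1664}{3}$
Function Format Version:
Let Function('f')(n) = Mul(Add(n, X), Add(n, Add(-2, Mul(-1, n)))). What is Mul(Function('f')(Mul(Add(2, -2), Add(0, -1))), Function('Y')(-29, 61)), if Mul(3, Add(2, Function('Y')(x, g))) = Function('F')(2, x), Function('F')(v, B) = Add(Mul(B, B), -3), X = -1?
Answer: Rational(1664, 3) ≈ 554.67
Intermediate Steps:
Function('f')(n) = Add(2, Mul(-2, n)) (Function('f')(n) = Mul(Add(n, -1), Add(n, Add(-2, Mul(-1, n)))) = Mul(Add(-1, n), -2) = Add(2, Mul(-2, n)))
Function('F')(v, B) = Add(-3, Pow(B, 2)) (Function('F')(v, B) = Add(Pow(B, 2), -3) = Add(-3, Pow(B, 2)))
Function('Y')(x, g) = Add(-3, Mul(Rational(1, 3), Pow(x, 2))) (Function('Y')(x, g) = Add(-2, Mul(Rational(1, 3), Add(-3, Pow(x, 2)))) = Add(-2, Add(-1, Mul(Rational(1, 3), Pow(x, 2)))) = Add(-3, Mul(Rational(1, 3), Pow(x, 2))))
Mul(Function('f')(Mul(Add(2, -2), Add(0, -1))), Function('Y')(-29, 61)) = Mul(Add(2, Mul(-2, Mul(Add(2, -2), Add(0, -1)))), Add(-3, Mul(Rational(1, 3), Pow(-29, 2)))) = Mul(Add(2, Mul(-2, Mul(0, -1))), Add(-3, Mul(Rational(1, 3), 841))) = Mul(Add(2, Mul(-2, 0)), Add(-3, Rational(841, 3))) = Mul(Add(2, 0), Rational(832, 3)) = Mul(2, Rational(832, 3)) = Rational(1664, 3)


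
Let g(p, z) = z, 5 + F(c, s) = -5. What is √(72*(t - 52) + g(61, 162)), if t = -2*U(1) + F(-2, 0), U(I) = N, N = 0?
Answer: 3*I*√478 ≈ 65.59*I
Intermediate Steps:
F(c, s) = -10 (F(c, s) = -5 - 5 = -10)
U(I) = 0
t = -10 (t = -2*0 - 10 = 0 - 10 = -10)
√(72*(t - 52) + g(61, 162)) = √(72*(-10 - 52) + 162) = √(72*(-62) + 162) = √(-4464 + 162) = √(-4302) = 3*I*√478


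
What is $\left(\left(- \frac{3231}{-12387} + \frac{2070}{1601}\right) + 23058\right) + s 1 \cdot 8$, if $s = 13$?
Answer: $\frac{153123344005}{6610529} \approx 23164.0$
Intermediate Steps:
$\left(\left(- \frac{3231}{-12387} + \frac{2070}{1601}\right) + 23058\right) + s 1 \cdot 8 = \left(\left(- \frac{3231}{-12387} + \frac{2070}{1601}\right) + 23058\right) + 13 \cdot 1 \cdot 8 = \left(\left(\left(-3231\right) \left(- \frac{1}{12387}\right) + 2070 \cdot \frac{1}{1601}\right) + 23058\right) + 13 \cdot 8 = \left(\left(\frac{1077}{4129} + \frac{2070}{1601}\right) + 23058\right) + 104 = \left(\frac{10271307}{6610529} + 23058\right) + 104 = \frac{152435848989}{6610529} + 104 = \frac{153123344005}{6610529}$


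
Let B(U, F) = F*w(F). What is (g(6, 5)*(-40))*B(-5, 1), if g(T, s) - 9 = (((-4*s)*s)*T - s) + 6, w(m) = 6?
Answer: 141600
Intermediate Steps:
g(T, s) = 15 - s - 4*T*s² (g(T, s) = 9 + ((((-4*s)*s)*T - s) + 6) = 9 + (((-4*s²)*T - s) + 6) = 9 + ((-4*T*s² - s) + 6) = 9 + ((-s - 4*T*s²) + 6) = 9 + (6 - s - 4*T*s²) = 15 - s - 4*T*s²)
B(U, F) = 6*F (B(U, F) = F*6 = 6*F)
(g(6, 5)*(-40))*B(-5, 1) = ((15 - 1*5 - 4*6*5²)*(-40))*(6*1) = ((15 - 5 - 4*6*25)*(-40))*6 = ((15 - 5 - 600)*(-40))*6 = -590*(-40)*6 = 23600*6 = 141600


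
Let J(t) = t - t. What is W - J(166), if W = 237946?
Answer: 237946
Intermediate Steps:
J(t) = 0
W - J(166) = 237946 - 1*0 = 237946 + 0 = 237946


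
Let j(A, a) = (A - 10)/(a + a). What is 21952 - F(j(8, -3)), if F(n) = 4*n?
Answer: 65852/3 ≈ 21951.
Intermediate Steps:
j(A, a) = (-10 + A)/(2*a) (j(A, a) = (-10 + A)/((2*a)) = (-10 + A)*(1/(2*a)) = (-10 + A)/(2*a))
21952 - F(j(8, -3)) = 21952 - 4*(½)*(-10 + 8)/(-3) = 21952 - 4*(½)*(-⅓)*(-2) = 21952 - 4/3 = 65852/3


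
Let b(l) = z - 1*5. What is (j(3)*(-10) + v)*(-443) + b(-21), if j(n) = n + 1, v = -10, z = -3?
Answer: 22142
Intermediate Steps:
j(n) = 1 + n
b(l) = -8 (b(l) = -3 - 1*5 = -3 - 5 = -8)
(j(3)*(-10) + v)*(-443) + b(-21) = ((1 + 3)*(-10) - 10)*(-443) - 8 = (4*(-10) - 10)*(-443) - 8 = (-40 - 10)*(-443) - 8 = -50*(-443) - 8 = 22150 - 8 = 22142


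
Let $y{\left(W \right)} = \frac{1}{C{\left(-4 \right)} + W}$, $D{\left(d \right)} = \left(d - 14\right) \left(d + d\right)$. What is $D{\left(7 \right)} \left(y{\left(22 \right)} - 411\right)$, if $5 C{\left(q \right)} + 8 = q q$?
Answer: $\frac{2376157}{59} \approx 40274.0$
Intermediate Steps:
$C{\left(q \right)} = - \frac{8}{5} + \frac{q^{2}}{5}$ ($C{\left(q \right)} = - \frac{8}{5} + \frac{q q}{5} = - \frac{8}{5} + \frac{q^{2}}{5}$)
$D{\left(d \right)} = 2 d \left(-14 + d\right)$ ($D{\left(d \right)} = \left(-14 + d\right) 2 d = 2 d \left(-14 + d\right)$)
$y{\left(W \right)} = \frac{1}{\frac{8}{5} + W}$ ($y{\left(W \right)} = \frac{1}{\left(- \frac{8}{5} + \frac{\left(-4\right)^{2}}{5}\right) + W} = \frac{1}{\left(- \frac{8}{5} + \frac{1}{5} \cdot 16\right) + W} = \frac{1}{\left(- \frac{8}{5} + \frac{16}{5}\right) + W} = \frac{1}{\frac{8}{5} + W}$)
$D{\left(7 \right)} \left(y{\left(22 \right)} - 411\right) = 2 \cdot 7 \left(-14 + 7\right) \left(\frac{5}{8 + 5 \cdot 22} - 411\right) = 2 \cdot 7 \left(-7\right) \left(\frac{5}{8 + 110} - 411\right) = - 98 \left(\frac{5}{118} - 411\right) = \left(-98\right) \left(- \frac{48493}{118}\right) = \frac{2376157}{59}$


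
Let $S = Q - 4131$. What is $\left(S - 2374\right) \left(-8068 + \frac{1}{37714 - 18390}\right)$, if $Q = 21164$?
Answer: $- \frac{2285426508429}{19324} \approx -1.1827 \cdot 10^{8}$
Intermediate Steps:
$S = 17033$ ($S = 21164 - 4131 = 17033$)
$\left(S - 2374\right) \left(-8068 + \frac{1}{37714 - 18390}\right) = \left(17033 - 2374\right) \left(-8068 + \frac{1}{37714 - 18390}\right) = 14659 \left(-8068 + \frac{1}{19324}\right) = 14659 \left(- \frac{155906031}{19324}\right) = - \frac{2285426508429}{19324}$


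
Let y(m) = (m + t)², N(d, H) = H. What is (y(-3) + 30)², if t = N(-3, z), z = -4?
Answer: 6241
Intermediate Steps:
t = -4
y(m) = (-4 + m)² (y(m) = (m - 4)² = (-4 + m)²)
(y(-3) + 30)² = ((-4 - 3)² + 30)² = ((-7)² + 30)² = (49 + 30)² = 79² = 6241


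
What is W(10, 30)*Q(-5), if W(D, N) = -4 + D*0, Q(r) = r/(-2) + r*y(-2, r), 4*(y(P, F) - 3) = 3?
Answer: 65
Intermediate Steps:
y(P, F) = 15/4 (y(P, F) = 3 + (1/4)*3 = 3 + 3/4 = 15/4)
Q(r) = 13*r/4 (Q(r) = r/(-2) + r*(15/4) = r*(-1/2) + 15*r/4 = -r/2 + 15*r/4 = 13*r/4)
W(D, N) = -4 (W(D, N) = -4 + 0 = -4)
W(10, 30)*Q(-5) = -13*(-5) = -4*(-65/4) = 65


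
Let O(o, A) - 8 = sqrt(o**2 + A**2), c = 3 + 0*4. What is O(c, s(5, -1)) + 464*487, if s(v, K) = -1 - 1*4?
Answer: 225976 + sqrt(34) ≈ 2.2598e+5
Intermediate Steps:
s(v, K) = -5 (s(v, K) = -1 - 4 = -5)
c = 3 (c = 3 + 0 = 3)
O(o, A) = 8 + sqrt(A**2 + o**2) (O(o, A) = 8 + sqrt(o**2 + A**2) = 8 + sqrt(A**2 + o**2))
O(c, s(5, -1)) + 464*487 = (8 + sqrt((-5)**2 + 3**2)) + 464*487 = (8 + sqrt(25 + 9)) + 225968 = (8 + sqrt(34)) + 225968 = 225976 + sqrt(34)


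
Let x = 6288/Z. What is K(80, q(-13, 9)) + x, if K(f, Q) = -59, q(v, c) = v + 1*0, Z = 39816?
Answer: -97619/1659 ≈ -58.842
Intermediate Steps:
q(v, c) = v (q(v, c) = v + 0 = v)
x = 262/1659 (x = 6288/39816 = 6288*(1/39816) = 262/1659 ≈ 0.15793)
K(80, q(-13, 9)) + x = -59 + 262/1659 = -97619/1659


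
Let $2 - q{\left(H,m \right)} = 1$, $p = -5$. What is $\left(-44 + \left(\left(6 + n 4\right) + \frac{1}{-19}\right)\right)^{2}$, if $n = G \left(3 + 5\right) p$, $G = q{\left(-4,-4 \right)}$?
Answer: $\frac{14160169}{361} \approx 39225.0$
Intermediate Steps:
$q{\left(H,m \right)} = 1$ ($q{\left(H,m \right)} = 2 - 1 = 1$)
$G = 1$
$n = -40$ ($n = 1 \left(3 + 5\right) \left(-5\right) = 1 \cdot 8 \left(-5\right) = 8 \left(-5\right) = -40$)
$\left(-44 + \left(\left(6 + n 4\right) + \frac{1}{-19}\right)\right)^{2} = \left(-44 + \left(\left(6 - 160\right) + \frac{1}{-19}\right)\right)^{2} = \left(-44 + \left(\left(6 - 160\right) - \frac{1}{19}\right)\right)^{2} = \left(-44 - \frac{2927}{19}\right)^{2} = \left(- \frac{3763}{19}\right)^{2} = \frac{14160169}{361}$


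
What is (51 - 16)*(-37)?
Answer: -1295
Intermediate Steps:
(51 - 16)*(-37) = 35*(-37) = -1295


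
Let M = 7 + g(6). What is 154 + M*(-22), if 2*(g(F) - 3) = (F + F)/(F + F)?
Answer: -77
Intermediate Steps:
g(F) = 7/2 (g(F) = 3 + ((F + F)/(F + F))/2 = 3 + ((2*F)/((2*F)))/2 = 3 + ((2*F)*(1/(2*F)))/2 = 3 + (½)*1 = 3 + ½ = 7/2)
M = 21/2 (M = 7 + 7/2 = 21/2 ≈ 10.500)
154 + M*(-22) = 154 + (21/2)*(-22) = 154 - 231 = -77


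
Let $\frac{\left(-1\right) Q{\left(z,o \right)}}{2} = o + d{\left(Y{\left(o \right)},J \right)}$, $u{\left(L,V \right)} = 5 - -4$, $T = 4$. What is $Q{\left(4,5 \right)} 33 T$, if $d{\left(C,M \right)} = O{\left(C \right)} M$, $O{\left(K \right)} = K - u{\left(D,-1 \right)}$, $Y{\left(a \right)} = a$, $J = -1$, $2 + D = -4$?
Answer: $-2376$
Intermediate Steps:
$D = -6$ ($D = -2 - 4 = -6$)
$u{\left(L,V \right)} = 9$ ($u{\left(L,V \right)} = 5 + 4 = 9$)
$O{\left(K \right)} = -9 + K$ ($O{\left(K \right)} = K - 9 = -9 + K$)
$d{\left(C,M \right)} = M \left(-9 + C\right)$ ($d{\left(C,M \right)} = \left(-9 + C\right) M = M \left(-9 + C\right)$)
$Q{\left(z,o \right)} = -18$ ($Q{\left(z,o \right)} = - 2 \left(o - \left(-9 + o\right)\right) = \left(-2\right) 9 = -18$)
$Q{\left(4,5 \right)} 33 T = \left(-18\right) 33 \cdot 4 = \left(-594\right) 4 = -2376$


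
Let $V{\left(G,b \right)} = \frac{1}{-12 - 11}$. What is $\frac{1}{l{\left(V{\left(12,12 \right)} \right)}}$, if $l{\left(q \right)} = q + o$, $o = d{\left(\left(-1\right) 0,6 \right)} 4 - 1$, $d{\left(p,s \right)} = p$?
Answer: $- \frac{23}{24} \approx -0.95833$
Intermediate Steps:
$o = -1$ ($o = \left(-1\right) 0 \cdot 4 - 1 = 0 \cdot 4 - 1 = 0 - 1 = -1$)
$V{\left(G,b \right)} = - \frac{1}{23}$ ($V{\left(G,b \right)} = \frac{1}{-23} = - \frac{1}{23}$)
$l{\left(q \right)} = -1 + q$ ($l{\left(q \right)} = q - 1 = -1 + q$)
$\frac{1}{l{\left(V{\left(12,12 \right)} \right)}} = \frac{1}{-1 - \frac{1}{23}} = \frac{1}{- \frac{24}{23}} = - \frac{23}{24}$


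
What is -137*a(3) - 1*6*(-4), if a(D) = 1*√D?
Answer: 24 - 137*√3 ≈ -213.29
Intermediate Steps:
a(D) = √D
-137*a(3) - 1*6*(-4) = -137*√3 - 1*6*(-4) = -137*√3 - 6*(-4) = -137*√3 + 24 = 24 - 137*√3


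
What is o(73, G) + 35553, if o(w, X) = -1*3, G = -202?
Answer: 35550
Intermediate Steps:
o(w, X) = -3
o(73, G) + 35553 = -3 + 35553 = 35550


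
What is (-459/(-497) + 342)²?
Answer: 29047407489/247009 ≈ 1.1760e+5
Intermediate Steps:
(-459/(-497) + 342)² = (-459*(-1/497) + 342)² = (459/497 + 342)² = (170433/497)² = 29047407489/247009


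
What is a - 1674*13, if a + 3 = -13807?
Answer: -35572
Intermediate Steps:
a = -13810 (a = -3 - 13807 = -13810)
a - 1674*13 = -13810 - 1674*13 = -13810 - 1*21762 = -13810 - 21762 = -35572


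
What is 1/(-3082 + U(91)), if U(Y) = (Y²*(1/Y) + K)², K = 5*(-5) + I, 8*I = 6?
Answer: 16/21977 ≈ 0.00072803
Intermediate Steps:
I = ¾ (I = (⅛)*6 = ¾ ≈ 0.75000)
K = -97/4 (K = 5*(-5) + ¾ = -25 + ¾ = -97/4 ≈ -24.250)
U(Y) = (-97/4 + Y)² (U(Y) = (Y²*(1/Y) - 97/4)² = (Y²/Y - 97/4)² = (Y - 97/4)² = (-97/4 + Y)²)
1/(-3082 + U(91)) = 1/(-3082 + (-97 + 4*91)²/16) = 1/(-3082 + (-97 + 364)²/16) = 1/(-3082 + (1/16)*267²) = 1/(-3082 + (1/16)*71289) = 1/(-3082 + 71289/16) = 1/(21977/16) = 16/21977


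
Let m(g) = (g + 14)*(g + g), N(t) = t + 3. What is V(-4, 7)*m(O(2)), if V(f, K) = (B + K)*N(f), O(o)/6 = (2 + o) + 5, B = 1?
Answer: -58752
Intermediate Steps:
O(o) = 42 + 6*o (O(o) = 6*((2 + o) + 5) = 6*(7 + o) = 42 + 6*o)
N(t) = 3 + t
V(f, K) = (1 + K)*(3 + f)
m(g) = 2*g*(14 + g) (m(g) = (14 + g)*(2*g) = 2*g*(14 + g))
V(-4, 7)*m(O(2)) = ((1 + 7)*(3 - 4))*(2*(42 + 6*2)*(14 + (42 + 6*2))) = (8*(-1))*(2*(42 + 12)*(14 + (42 + 12))) = -16*54*(14 + 54) = -16*54*68 = -8*7344 = -58752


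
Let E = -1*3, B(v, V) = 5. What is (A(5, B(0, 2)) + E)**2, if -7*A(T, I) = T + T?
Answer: 961/49 ≈ 19.612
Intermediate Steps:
A(T, I) = -2*T/7 (A(T, I) = -(T + T)/7 = -2*T/7)
E = -3
(A(5, B(0, 2)) + E)**2 = (-2/7*5 - 3)**2 = (-10/7 - 3)**2 = (-31/7)**2 = 961/49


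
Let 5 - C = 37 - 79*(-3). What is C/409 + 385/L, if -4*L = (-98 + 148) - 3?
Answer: -642503/19223 ≈ -33.424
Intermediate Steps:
L = -47/4 (L = -((-98 + 148) - 3)/4 = -(50 - 3)/4 = -1/4*47 = -47/4 ≈ -11.750)
C = -269 (C = 5 - (37 - 79*(-3)) = 5 - (37 - 1*(-237)) = 5 - (37 + 237) = 5 - 1*274 = 5 - 274 = -269)
C/409 + 385/L = -269/409 + 385/(-47/4) = -269*1/409 + 385*(-4/47) = -269/409 - 1540/47 = -642503/19223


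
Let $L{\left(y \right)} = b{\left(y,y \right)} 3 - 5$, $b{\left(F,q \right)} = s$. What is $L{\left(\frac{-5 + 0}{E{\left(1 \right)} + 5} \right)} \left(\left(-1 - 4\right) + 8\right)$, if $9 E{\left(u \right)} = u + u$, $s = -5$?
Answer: $-60$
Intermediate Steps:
$b{\left(F,q \right)} = -5$
$E{\left(u \right)} = \frac{2 u}{9}$ ($E{\left(u \right)} = \frac{u + u}{9} = \frac{2 u}{9}$)
$L{\left(y \right)} = -20$ ($L{\left(y \right)} = \left(-5\right) 3 - 5 = -15 - 5 = -20$)
$L{\left(\frac{-5 + 0}{E{\left(1 \right)} + 5} \right)} \left(\left(-1 - 4\right) + 8\right) = - 20 \left(\left(-1 - 4\right) + 8\right) = - 20 \left(-5 + 8\right) = \left(-20\right) 3 = -60$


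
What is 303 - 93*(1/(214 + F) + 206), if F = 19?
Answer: -4393308/233 ≈ -18855.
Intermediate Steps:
303 - 93*(1/(214 + F) + 206) = 303 - 93*(1/(214 + 19) + 206) = 303 - 93*(1/233 + 206) = 303 - 93*47999/233 = 303 - 4463907/233 = -4393308/233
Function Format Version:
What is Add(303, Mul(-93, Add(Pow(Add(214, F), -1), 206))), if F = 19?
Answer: Rational(-4393308, 233) ≈ -18855.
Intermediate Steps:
Add(303, Mul(-93, Add(Pow(Add(214, F), -1), 206))) = Add(303, Mul(-93, Add(Pow(Add(214, 19), -1), 206))) = Add(303, Mul(-93, Add(Pow(233, -1), 206))) = Add(303, Mul(-93, Add(Rational(1, 233), 206))) = Add(303, Mul(-93, Rational(47999, 233))) = Add(303, Rational(-4463907, 233)) = Rational(-4393308, 233)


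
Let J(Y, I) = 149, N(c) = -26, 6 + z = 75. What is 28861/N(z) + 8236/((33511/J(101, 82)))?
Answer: -935254707/871286 ≈ -1073.4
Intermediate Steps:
z = 69 (z = -6 + 75 = 69)
28861/N(z) + 8236/((33511/J(101, 82))) = 28861/(-26) + 8236/((33511/149)) = 28861*(-1/26) + 8236/((33511*(1/149))) = -28861/26 + 8236/(33511/149) = -28861/26 + 8236*(149/33511) = -28861/26 + 1227164/33511 = -935254707/871286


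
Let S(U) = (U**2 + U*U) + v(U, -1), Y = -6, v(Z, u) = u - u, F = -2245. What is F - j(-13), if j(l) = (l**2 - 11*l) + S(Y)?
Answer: -2629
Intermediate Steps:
v(Z, u) = 0
S(U) = 2*U**2 (S(U) = (U**2 + U*U) + 0 = (U**2 + U**2) + 0 = 2*U**2 + 0 = 2*U**2)
j(l) = 72 + l**2 - 11*l (j(l) = (l**2 - 11*l) + 2*(-6)**2 = (l**2 - 11*l) + 2*36 = (l**2 - 11*l) + 72 = 72 + l**2 - 11*l)
F - j(-13) = -2245 - (72 + (-13)**2 - 11*(-13)) = -2245 - (72 + 169 + 143) = -2245 - 1*384 = -2245 - 384 = -2629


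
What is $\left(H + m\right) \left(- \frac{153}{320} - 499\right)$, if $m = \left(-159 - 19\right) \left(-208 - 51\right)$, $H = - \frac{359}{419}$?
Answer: $- \frac{3087394804707}{134080} \approx -2.3026 \cdot 10^{7}$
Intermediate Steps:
$H = - \frac{359}{419}$ ($H = \left(-359\right) \frac{1}{419} = - \frac{359}{419} \approx -0.8568$)
$m = 46102$ ($m = \left(-178\right) \left(-259\right) = 46102$)
$\left(H + m\right) \left(- \frac{153}{320} - 499\right) = \left(- \frac{359}{419} + 46102\right) \left(- \frac{153}{320} - 499\right) = \frac{19316379 \left(\left(-153\right) \frac{1}{320} - 499\right)}{419} = \frac{19316379 \left(- \frac{153}{320} - 499\right)}{419} = \frac{19316379}{419} \left(- \frac{159833}{320}\right) = - \frac{3087394804707}{134080}$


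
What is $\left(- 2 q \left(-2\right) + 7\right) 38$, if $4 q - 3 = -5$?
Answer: $190$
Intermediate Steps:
$q = - \frac{1}{2}$ ($q = \frac{3}{4} + \frac{1}{4} \left(-5\right) = \frac{3}{4} - \frac{5}{4} = - \frac{1}{2} \approx -0.5$)
$\left(- 2 q \left(-2\right) + 7\right) 38 = \left(\left(-2\right) \left(- \frac{1}{2}\right) \left(-2\right) + 7\right) 38 = \left(1 \left(-2\right) + 7\right) 38 = \left(-2 + 7\right) 38 = 5 \cdot 38 = 190$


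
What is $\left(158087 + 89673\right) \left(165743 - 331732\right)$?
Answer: $-41125434640$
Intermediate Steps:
$\left(158087 + 89673\right) \left(165743 - 331732\right) = 247760 \left(-165989\right) = -41125434640$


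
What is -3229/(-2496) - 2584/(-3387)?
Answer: 5795429/2817984 ≈ 2.0566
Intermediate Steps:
-3229/(-2496) - 2584/(-3387) = -3229*(-1/2496) - 2584*(-1/3387) = 3229/2496 + 2584/3387 = 5795429/2817984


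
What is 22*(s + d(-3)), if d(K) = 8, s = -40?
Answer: -704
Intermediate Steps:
22*(s + d(-3)) = 22*(-40 + 8) = 22*(-32) = -704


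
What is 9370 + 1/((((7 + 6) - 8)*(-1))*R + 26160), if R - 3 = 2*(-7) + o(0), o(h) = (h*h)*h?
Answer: 245634551/26215 ≈ 9370.0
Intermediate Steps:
o(h) = h³ (o(h) = h²*h = h³)
R = -11 (R = 3 + (2*(-7) + 0³) = 3 + (-14 + 0) = 3 - 14 = -11)
9370 + 1/((((7 + 6) - 8)*(-1))*R + 26160) = 9370 + 1/((((7 + 6) - 8)*(-1))*(-11) + 26160) = 9370 + 1/(((13 - 8)*(-1))*(-11) + 26160) = 9370 + 1/((5*(-1))*(-11) + 26160) = 9370 + 1/(-5*(-11) + 26160) = 9370 + 1/(55 + 26160) = 9370 + 1/26215 = 245634551/26215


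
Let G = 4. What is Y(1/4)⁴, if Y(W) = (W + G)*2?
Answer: 83521/16 ≈ 5220.1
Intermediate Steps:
Y(W) = 8 + 2*W (Y(W) = (W + 4)*2 = (4 + W)*2 = 8 + 2*W)
Y(1/4)⁴ = (8 + 2*(1/4))⁴ = (8 + 2*(1*(¼)))⁴ = (8 + 2*(¼))⁴ = (8 + ½)⁴ = (17/2)⁴ = 83521/16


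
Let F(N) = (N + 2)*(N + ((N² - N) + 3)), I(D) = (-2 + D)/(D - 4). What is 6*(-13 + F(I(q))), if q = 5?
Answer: 282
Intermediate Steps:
I(D) = (-2 + D)/(-4 + D)
F(N) = (2 + N)*(3 + N²) (F(N) = (2 + N)*(N + (3 + N² - N)) = (2 + N)*(3 + N²))
6*(-13 + F(I(q))) = 6*(-13 + (6 + ((-2 + 5)/(-4 + 5))³ + 2*((-2 + 5)/(-4 + 5))² + 3*((-2 + 5)/(-4 + 5)))) = 6*(-13 + (6 + (3/1)³ + 2*(3/1)² + 3*(3/1))) = 6*(-13 + (6 + (1*3)³ + 2*(1*3)² + 3*(1*3))) = 6*(-13 + (6 + 3³ + 2*3² + 3*3)) = 6*(-13 + (6 + 27 + 2*9 + 9)) = 6*(-13 + (6 + 27 + 18 + 9)) = 6*(-13 + 60) = 6*47 = 282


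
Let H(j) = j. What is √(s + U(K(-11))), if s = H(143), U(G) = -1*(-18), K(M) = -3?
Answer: √161 ≈ 12.689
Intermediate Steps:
U(G) = 18
s = 143
√(s + U(K(-11))) = √(143 + 18) = √161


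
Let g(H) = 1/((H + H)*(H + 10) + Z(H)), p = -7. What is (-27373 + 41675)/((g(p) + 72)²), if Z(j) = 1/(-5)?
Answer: 636739342/230644969 ≈ 2.7607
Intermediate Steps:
Z(j) = -⅕
g(H) = 1/(-⅕ + 2*H*(10 + H)) (g(H) = 1/((H + H)*(H + 10) - ⅕) = 1/((2*H)*(10 + H) - ⅕) = 1/(2*H*(10 + H) - ⅕) = 1/(-⅕ + 2*H*(10 + H)))
(-27373 + 41675)/((g(p) + 72)²) = (-27373 + 41675)/((5/(-1 + 10*(-7)² + 100*(-7)) + 72)²) = 14302/((5/(-1 + 10*49 - 700) + 72)²) = 14302/((5/(-1 + 490 - 700) + 72)²) = 14302/((5/(-211) + 72)²) = 14302/((5*(-1/211) + 72)²) = 14302/((-5/211 + 72)²) = 14302/((15187/211)²) = 14302/(230644969/44521) = 14302*(44521/230644969) = 636739342/230644969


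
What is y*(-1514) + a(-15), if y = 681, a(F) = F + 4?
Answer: -1031045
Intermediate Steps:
a(F) = 4 + F
y*(-1514) + a(-15) = 681*(-1514) + (4 - 15) = -1031034 - 11 = -1031045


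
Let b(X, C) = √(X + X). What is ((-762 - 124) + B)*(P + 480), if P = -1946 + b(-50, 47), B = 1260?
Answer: -548284 + 3740*I ≈ -5.4828e+5 + 3740.0*I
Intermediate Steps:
b(X, C) = √2*√X (b(X, C) = √(2*X) = √2*√X)
P = -1946 + 10*I (P = -1946 + √2*√(-50) = -1946 + √2*(5*I*√2) = -1946 + 10*I ≈ -1946.0 + 10.0*I)
((-762 - 124) + B)*(P + 480) = ((-762 - 124) + 1260)*((-1946 + 10*I) + 480) = (-886 + 1260)*(-1466 + 10*I) = 374*(-1466 + 10*I) = -548284 + 3740*I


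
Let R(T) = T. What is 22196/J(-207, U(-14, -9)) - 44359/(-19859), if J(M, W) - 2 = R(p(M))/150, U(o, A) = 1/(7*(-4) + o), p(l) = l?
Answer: 101570937/2837 ≈ 35802.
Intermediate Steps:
U(o, A) = 1/(-28 + o)
J(M, W) = 2 + M/150
22196/J(-207, U(-14, -9)) - 44359/(-19859) = 22196/(2 + (1/150)*(-207)) - 44359/(-19859) = 22196/(2 - 69/50) - 44359*(-1/19859) = 22196/(31/50) + 6337/2837 = 22196*(50/31) + 6337/2837 = 35800 + 6337/2837 = 101570937/2837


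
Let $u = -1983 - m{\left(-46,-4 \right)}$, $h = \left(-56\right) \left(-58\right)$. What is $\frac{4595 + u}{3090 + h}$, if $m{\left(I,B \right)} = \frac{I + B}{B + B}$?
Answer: $\frac{10423}{25352} \approx 0.41113$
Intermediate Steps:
$m{\left(I,B \right)} = \frac{B + I}{2 B}$
$h = 3248$
$u = - \frac{7957}{4}$ ($u = -1983 - \frac{-4 - 46}{2 \left(-4\right)} = -1983 - \frac{1}{2} \left(- \frac{1}{4}\right) \left(-50\right) = -1983 - \frac{25}{4} = - \frac{7957}{4} \approx -1989.3$)
$\frac{4595 + u}{3090 + h} = \frac{4595 - \frac{7957}{4}}{3090 + 3248} = \frac{10423}{4 \cdot 6338} = \frac{10423}{4} \cdot \frac{1}{6338} = \frac{10423}{25352}$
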